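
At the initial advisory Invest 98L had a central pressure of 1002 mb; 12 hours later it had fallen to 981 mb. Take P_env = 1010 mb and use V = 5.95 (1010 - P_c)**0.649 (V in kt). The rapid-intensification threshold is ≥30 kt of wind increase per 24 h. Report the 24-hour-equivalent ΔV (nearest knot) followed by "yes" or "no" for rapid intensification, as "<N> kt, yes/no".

V₁: ΔP = 8, V ≈ 5.95 × 8^0.649 ≈ 22.94 kt.
V₂: ΔP = 29, V ≈ 5.95 × 29^0.649 ≈ 52.92 kt.
ΔV over 12 h = 29.98 kt → 24 h equivalent = 29.98 × 24/12 ≈ 59.96 kt.
60 kt ≥ 30 kt ⇒ rapid intensification.

60 kt, yes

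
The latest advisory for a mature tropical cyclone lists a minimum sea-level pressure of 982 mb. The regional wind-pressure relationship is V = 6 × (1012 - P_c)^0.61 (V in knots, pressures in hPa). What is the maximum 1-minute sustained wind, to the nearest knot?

48 kt

ΔP = 1012 − 982 = 30 mb.
30^0.61 ≈ 7.962.
V ≈ 6 × 7.962 ≈ 47.8 kt.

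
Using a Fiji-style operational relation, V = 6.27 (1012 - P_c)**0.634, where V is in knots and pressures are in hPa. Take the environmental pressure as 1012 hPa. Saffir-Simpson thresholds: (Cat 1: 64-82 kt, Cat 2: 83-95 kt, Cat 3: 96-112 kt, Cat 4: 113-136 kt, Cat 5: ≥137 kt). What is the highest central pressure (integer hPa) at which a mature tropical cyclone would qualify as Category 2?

953 hPa

Category 2 begins at V = 83 kt.
Required ΔP = (83/6.27)^(1/0.634) = 13.238^1.577 ≈ 58.81 hPa.
P_c ≤ 1012 − 58.81 = 953.19, so the highest integer P_c is 953 hPa.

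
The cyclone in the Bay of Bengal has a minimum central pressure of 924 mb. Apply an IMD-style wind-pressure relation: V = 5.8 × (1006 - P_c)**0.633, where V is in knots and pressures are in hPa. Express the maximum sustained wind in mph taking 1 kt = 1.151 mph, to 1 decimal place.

ΔP = 1006 − 924 = 82 mb.
V ≈ 5.8 × 82^0.633 = 5.8 × 16.272 ≈ 94.378 kt.
94.378 × 1.151 ≈ 108.63 mph → 108.6 mph.

108.6 mph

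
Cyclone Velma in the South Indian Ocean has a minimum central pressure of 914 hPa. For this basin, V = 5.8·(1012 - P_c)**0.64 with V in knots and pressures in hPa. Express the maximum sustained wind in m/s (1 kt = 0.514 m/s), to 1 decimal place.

ΔP = 1012 − 914 = 98 hPa.
V ≈ 5.8 × 98^0.64 = 5.8 × 18.810 ≈ 109.097 kt.
109.097 × 0.514 ≈ 56.08 m/s → 56.1 m/s.

56.1 m/s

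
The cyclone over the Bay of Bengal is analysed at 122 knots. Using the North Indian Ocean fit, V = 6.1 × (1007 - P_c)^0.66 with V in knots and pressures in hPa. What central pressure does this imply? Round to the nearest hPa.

ΔP = (V / 6.1)^(1/0.66) = (122/6.1)^1.515.
122/6.1 = 20.000; 20.000^1.515 ≈ 93.60 hPa.
P_c = 1007 − 93.60 = 913.40 ≈ 913 hPa.

913 hPa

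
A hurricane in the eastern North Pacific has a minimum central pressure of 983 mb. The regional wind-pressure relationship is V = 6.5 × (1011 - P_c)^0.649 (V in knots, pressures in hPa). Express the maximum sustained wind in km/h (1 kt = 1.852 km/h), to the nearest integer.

105 km/h

ΔP = 1011 − 983 = 28 mb.
V ≈ 6.5 × 28^0.649 = 6.5 × 8.694 ≈ 56.509 kt.
56.509 × 1.852 ≈ 104.65 km/h → 105 km/h.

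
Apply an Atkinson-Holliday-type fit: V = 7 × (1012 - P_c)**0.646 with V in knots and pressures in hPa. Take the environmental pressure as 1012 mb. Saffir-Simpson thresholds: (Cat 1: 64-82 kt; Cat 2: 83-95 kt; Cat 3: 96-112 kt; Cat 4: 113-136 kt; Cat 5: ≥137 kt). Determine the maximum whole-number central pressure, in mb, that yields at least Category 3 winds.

954 mb

Category 3 begins at V = 96 kt.
Required ΔP = (96/7)^(1/0.646) = 13.714^1.548 ≈ 57.59 mb.
P_c ≤ 1012 − 57.59 = 954.41, so the highest integer P_c is 954 mb.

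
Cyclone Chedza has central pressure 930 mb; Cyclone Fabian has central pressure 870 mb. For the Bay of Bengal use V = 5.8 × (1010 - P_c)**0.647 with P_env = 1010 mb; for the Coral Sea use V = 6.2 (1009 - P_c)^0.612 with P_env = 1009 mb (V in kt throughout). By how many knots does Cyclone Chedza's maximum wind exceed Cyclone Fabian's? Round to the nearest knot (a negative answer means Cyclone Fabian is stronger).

Cyclone Chedza: ΔP = 80; V ≈ 5.8 × 80^0.647 ≈ 98.79 kt.
Cyclone Fabian: ΔP = 139; V ≈ 6.2 × 139^0.612 ≈ 127.03 kt.
Difference ≈ 98.79 − 127.03 = -28.24 → -28 kt.

-28 kt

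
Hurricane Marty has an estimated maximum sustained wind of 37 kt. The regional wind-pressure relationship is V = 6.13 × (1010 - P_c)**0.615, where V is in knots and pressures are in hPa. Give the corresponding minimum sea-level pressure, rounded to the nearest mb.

ΔP = (V / 6.13)^(1/0.615) = (37/6.13)^1.626.
37/6.13 = 6.036; 6.036^1.626 ≈ 18.60 mb.
P_c = 1010 − 18.60 = 991.40 ≈ 991 mb.

991 mb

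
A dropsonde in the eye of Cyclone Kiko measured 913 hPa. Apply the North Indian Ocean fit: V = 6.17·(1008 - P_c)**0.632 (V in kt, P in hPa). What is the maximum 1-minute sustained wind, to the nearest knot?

110 kt

ΔP = 1008 − 913 = 95 hPa.
95^0.632 ≈ 17.780.
V ≈ 6.17 × 17.780 ≈ 109.7 kt.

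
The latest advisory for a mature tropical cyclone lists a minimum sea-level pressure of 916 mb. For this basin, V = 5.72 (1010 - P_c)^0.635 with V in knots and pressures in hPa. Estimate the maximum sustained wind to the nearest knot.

ΔP = 1010 − 916 = 94 mb.
94^0.635 ≈ 17.903.
V ≈ 5.72 × 17.903 ≈ 102.4 kt.

102 kt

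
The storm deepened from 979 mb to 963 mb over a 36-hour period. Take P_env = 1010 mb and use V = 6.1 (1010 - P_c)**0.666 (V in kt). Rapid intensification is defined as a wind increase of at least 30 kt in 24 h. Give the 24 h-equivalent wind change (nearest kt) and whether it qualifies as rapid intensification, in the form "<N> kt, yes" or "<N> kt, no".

V₁: ΔP = 31, V ≈ 6.1 × 31^0.666 ≈ 60.06 kt.
V₂: ΔP = 47, V ≈ 6.1 × 47^0.666 ≈ 79.24 kt.
ΔV over 36 h = 19.18 kt → 24 h equivalent = 19.18 × 24/36 ≈ 12.79 kt.
13 kt < 30 kt ⇒ not rapid intensification.

13 kt, no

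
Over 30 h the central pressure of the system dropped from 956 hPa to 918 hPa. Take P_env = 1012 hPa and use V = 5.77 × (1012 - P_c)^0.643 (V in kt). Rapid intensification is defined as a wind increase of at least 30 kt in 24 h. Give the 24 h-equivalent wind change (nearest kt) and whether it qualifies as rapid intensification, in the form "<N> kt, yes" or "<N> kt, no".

V₁: ΔP = 56, V ≈ 5.77 × 56^0.643 ≈ 76.78 kt.
V₂: ΔP = 94, V ≈ 5.77 × 94^0.643 ≈ 107.13 kt.
ΔV over 30 h = 30.35 kt → 24 h equivalent = 30.35 × 24/30 ≈ 24.28 kt.
24 kt < 30 kt ⇒ not rapid intensification.

24 kt, no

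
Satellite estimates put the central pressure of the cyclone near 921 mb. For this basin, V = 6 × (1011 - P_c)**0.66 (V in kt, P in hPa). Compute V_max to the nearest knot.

117 kt

ΔP = 1011 − 921 = 90 mb.
90^0.66 ≈ 19.489.
V ≈ 6 × 19.489 ≈ 116.9 kt.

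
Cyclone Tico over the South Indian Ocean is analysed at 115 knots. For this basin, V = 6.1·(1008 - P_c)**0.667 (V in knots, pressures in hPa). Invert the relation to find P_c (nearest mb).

926 mb

ΔP = (V / 6.1)^(1/0.667) = (115/6.1)^1.499.
115/6.1 = 18.852; 18.852^1.499 ≈ 81.68 mb.
P_c = 1008 − 81.68 = 926.32 ≈ 926 mb.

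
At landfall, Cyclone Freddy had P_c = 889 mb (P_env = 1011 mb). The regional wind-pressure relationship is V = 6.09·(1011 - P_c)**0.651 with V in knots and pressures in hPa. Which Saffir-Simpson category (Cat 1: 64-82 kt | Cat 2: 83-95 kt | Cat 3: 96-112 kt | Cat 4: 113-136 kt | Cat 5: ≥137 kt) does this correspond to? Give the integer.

ΔP = 1011 − 889 = 122 mb.
V ≈ 6.09 × 122^0.651 = 6.09 × 22.81 ≈ 139 kt.
139 kt falls in the Category 5 band.

5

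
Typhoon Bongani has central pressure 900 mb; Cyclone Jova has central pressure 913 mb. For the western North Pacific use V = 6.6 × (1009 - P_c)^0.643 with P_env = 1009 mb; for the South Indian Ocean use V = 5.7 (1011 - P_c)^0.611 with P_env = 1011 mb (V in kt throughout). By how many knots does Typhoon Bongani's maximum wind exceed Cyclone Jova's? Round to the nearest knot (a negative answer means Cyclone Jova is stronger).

41 kt

Typhoon Bongani: ΔP = 109; V ≈ 6.6 × 109^0.643 ≈ 134.77 kt.
Cyclone Jova: ΔP = 98; V ≈ 5.7 × 98^0.611 ≈ 93.87 kt.
Difference ≈ 134.77 − 93.87 = 40.90 → 41 kt.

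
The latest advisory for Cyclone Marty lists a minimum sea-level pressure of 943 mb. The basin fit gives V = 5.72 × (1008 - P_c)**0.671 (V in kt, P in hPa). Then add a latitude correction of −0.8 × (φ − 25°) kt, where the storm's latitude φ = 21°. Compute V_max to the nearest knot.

ΔP = 1008 − 943 = 65 mb.
65^0.671 ≈ 16.461.
V ≈ 5.72 × 16.461 ≈ 94.2 kt.
Latitude correction: −0.8 × (21 − 25) = 3.2 kt.
Corrected V ≈ 97.4 kt → 97 kt.

97 kt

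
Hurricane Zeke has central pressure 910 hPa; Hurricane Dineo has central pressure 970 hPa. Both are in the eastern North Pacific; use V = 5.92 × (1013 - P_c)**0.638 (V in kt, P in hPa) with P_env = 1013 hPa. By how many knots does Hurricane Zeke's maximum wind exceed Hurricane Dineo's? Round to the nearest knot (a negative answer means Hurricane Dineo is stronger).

Hurricane Zeke: ΔP = 103; V ≈ 5.92 × 103^0.638 ≈ 113.90 kt.
Hurricane Dineo: ΔP = 43; V ≈ 5.92 × 43^0.638 ≈ 65.23 kt.
Difference ≈ 113.90 − 65.23 = 48.67 → 49 kt.

49 kt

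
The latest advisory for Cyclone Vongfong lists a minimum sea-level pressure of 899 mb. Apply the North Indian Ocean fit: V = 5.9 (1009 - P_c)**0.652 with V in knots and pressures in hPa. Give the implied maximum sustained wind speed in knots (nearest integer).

126 kt

ΔP = 1009 − 899 = 110 mb.
110^0.652 ≈ 21.428.
V ≈ 5.9 × 21.428 ≈ 126.4 kt.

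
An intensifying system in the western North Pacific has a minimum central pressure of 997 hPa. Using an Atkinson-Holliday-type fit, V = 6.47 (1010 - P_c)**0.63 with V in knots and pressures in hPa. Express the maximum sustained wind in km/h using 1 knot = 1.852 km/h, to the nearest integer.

ΔP = 1010 − 997 = 13 hPa.
V ≈ 6.47 × 13^0.63 = 6.47 × 5.033 ≈ 32.560 kt.
32.560 × 1.852 ≈ 60.30 km/h → 60 km/h.

60 km/h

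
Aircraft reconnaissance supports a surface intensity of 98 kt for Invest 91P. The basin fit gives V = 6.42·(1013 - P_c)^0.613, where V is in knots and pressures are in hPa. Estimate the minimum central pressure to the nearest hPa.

928 hPa

ΔP = (V / 6.42)^(1/0.613) = (98/6.42)^1.631.
98/6.42 = 15.265; 15.265^1.631 ≈ 85.31 hPa.
P_c = 1013 − 85.31 = 927.69 ≈ 928 hPa.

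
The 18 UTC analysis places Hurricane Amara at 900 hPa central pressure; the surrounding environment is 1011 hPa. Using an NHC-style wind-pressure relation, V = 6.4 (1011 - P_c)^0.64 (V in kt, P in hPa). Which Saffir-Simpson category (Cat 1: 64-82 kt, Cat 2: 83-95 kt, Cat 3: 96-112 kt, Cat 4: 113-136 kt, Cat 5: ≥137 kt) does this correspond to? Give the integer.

4

ΔP = 1011 − 900 = 111 hPa.
V ≈ 6.4 × 111^0.64 = 6.4 × 20.37 ≈ 130 kt.
130 kt falls in the Category 4 band.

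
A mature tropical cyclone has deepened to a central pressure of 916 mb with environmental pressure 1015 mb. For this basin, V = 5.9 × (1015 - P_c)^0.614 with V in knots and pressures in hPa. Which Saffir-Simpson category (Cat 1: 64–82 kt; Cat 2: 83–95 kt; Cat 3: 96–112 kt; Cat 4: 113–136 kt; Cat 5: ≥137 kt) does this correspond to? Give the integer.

3

ΔP = 1015 − 916 = 99 mb.
V ≈ 5.9 × 99^0.614 = 5.9 × 16.80 ≈ 99 kt.
99 kt falls in the Category 3 band.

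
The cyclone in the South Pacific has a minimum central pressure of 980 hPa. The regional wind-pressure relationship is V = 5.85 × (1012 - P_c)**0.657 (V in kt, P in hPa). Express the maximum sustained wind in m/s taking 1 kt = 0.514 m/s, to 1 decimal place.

ΔP = 1012 − 980 = 32 hPa.
V ≈ 5.85 × 32^0.657 = 5.85 × 9.747 ≈ 57.022 kt.
57.022 × 0.514 ≈ 29.31 m/s → 29.3 m/s.

29.3 m/s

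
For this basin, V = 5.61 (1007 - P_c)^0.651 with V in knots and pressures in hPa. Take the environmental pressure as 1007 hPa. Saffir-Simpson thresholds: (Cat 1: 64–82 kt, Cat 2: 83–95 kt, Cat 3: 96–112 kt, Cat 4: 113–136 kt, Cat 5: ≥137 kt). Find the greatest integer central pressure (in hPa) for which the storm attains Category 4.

906 hPa

Category 4 begins at V = 113 kt.
Required ΔP = (113/5.61)^(1/0.651) = 20.143^1.536 ≈ 100.75 hPa.
P_c ≤ 1007 − 100.75 = 906.25, so the highest integer P_c is 906 hPa.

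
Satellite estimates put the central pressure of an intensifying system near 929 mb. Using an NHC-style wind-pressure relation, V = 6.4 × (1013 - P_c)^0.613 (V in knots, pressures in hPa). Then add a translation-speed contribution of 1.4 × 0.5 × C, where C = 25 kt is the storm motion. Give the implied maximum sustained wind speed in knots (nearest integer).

ΔP = 1013 − 929 = 84 mb.
84^0.613 ≈ 15.121.
V ≈ 6.4 × 15.121 ≈ 96.8 kt.
Translation term: 1.4 × 0.5 × 25 = 17.5 kt.
Corrected V ≈ 114.3 kt → 114 kt.

114 kt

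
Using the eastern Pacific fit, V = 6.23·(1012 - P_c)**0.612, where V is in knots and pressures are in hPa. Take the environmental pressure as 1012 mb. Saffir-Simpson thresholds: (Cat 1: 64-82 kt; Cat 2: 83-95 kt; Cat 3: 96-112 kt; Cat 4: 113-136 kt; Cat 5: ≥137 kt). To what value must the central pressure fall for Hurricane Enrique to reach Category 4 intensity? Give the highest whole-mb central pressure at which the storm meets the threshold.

Category 4 begins at V = 113 kt.
Required ΔP = (113/6.23)^(1/0.612) = 18.138^1.634 ≈ 113.90 mb.
P_c ≤ 1012 − 113.90 = 898.10, so the highest integer P_c is 898 mb.

898 mb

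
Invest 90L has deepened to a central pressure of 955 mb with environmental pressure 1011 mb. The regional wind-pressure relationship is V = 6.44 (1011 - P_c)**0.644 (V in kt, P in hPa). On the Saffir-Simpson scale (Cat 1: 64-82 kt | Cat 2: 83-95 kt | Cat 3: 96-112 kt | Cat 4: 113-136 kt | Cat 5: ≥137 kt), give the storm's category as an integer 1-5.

2

ΔP = 1011 − 955 = 56 mb.
V ≈ 6.44 × 56^0.644 = 6.44 × 13.36 ≈ 86 kt.
86 kt falls in the Category 2 band.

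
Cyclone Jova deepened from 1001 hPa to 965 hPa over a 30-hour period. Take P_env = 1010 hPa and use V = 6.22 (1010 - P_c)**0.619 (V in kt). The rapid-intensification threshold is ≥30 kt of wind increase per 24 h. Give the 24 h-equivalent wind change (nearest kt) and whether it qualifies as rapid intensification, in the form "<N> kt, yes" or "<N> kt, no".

V₁: ΔP = 9, V ≈ 6.22 × 9^0.619 ≈ 24.24 kt.
V₂: ΔP = 45, V ≈ 6.22 × 45^0.619 ≈ 65.63 kt.
ΔV over 30 h = 41.39 kt → 24 h equivalent = 41.39 × 24/30 ≈ 33.11 kt.
33 kt ≥ 30 kt ⇒ rapid intensification.

33 kt, yes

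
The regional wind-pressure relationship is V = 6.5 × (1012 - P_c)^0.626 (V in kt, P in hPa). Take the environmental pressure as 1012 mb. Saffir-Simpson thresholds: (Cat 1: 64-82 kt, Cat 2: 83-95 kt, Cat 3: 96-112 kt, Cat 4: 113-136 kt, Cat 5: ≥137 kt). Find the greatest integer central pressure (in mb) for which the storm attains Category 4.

916 mb

Category 4 begins at V = 113 kt.
Required ΔP = (113/6.5)^(1/0.626) = 17.385^1.597 ≈ 95.74 mb.
P_c ≤ 1012 − 95.74 = 916.26, so the highest integer P_c is 916 mb.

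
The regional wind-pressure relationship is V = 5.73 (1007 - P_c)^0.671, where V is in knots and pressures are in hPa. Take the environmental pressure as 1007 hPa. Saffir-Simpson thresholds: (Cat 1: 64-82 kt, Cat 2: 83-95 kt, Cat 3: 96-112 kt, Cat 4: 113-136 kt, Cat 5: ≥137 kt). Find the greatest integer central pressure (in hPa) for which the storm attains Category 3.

Category 3 begins at V = 96 kt.
Required ΔP = (96/5.73)^(1/0.671) = 16.754^1.490 ≈ 66.73 hPa.
P_c ≤ 1007 − 66.73 = 940.27, so the highest integer P_c is 940 hPa.

940 hPa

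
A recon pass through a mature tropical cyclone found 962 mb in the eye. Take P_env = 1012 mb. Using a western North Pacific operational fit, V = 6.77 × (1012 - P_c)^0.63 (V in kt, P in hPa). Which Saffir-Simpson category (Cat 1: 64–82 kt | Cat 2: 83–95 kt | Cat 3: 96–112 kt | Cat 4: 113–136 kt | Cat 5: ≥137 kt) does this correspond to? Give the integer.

ΔP = 1012 − 962 = 50 mb.
V ≈ 6.77 × 50^0.63 = 6.77 × 11.76 ≈ 80 kt.
80 kt falls in the Category 1 band.

1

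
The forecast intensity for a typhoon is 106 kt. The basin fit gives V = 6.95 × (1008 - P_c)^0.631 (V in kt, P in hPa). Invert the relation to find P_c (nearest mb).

933 mb

ΔP = (V / 6.95)^(1/0.631) = (106/6.95)^1.585.
106/6.95 = 15.252; 15.252^1.585 ≈ 75.04 mb.
P_c = 1008 − 75.04 = 932.96 ≈ 933 mb.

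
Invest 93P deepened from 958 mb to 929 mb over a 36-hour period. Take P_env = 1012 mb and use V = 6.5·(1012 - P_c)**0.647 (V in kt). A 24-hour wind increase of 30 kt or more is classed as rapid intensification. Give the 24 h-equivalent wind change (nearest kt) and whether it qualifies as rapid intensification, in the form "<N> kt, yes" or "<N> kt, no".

18 kt, no

V₁: ΔP = 54, V ≈ 6.5 × 54^0.647 ≈ 85.86 kt.
V₂: ΔP = 83, V ≈ 6.5 × 83^0.647 ≈ 113.39 kt.
ΔV over 36 h = 27.53 kt → 24 h equivalent = 27.53 × 24/36 ≈ 18.35 kt.
18 kt < 30 kt ⇒ not rapid intensification.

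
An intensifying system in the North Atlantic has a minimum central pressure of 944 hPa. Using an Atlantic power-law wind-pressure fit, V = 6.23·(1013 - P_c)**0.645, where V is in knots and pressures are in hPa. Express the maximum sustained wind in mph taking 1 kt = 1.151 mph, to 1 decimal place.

110.1 mph

ΔP = 1013 − 944 = 69 hPa.
V ≈ 6.23 × 69^0.645 = 6.23 × 15.348 ≈ 95.619 kt.
95.619 × 1.151 ≈ 110.06 mph → 110.1 mph.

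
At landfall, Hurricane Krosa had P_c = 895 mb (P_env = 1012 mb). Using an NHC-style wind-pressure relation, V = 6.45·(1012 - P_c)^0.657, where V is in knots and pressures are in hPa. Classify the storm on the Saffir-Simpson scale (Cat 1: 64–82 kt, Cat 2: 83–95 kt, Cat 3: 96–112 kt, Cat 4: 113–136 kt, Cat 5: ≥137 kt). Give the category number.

ΔP = 1012 − 895 = 117 mb.
V ≈ 6.45 × 117^0.657 = 6.45 × 22.85 ≈ 147 kt.
147 kt falls in the Category 5 band.

5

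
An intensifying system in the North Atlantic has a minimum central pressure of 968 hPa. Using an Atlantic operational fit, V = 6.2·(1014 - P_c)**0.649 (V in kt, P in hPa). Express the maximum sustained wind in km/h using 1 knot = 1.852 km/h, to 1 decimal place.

ΔP = 1014 − 968 = 46 hPa.
V ≈ 6.2 × 46^0.649 = 6.2 × 11.999 ≈ 74.391 kt.
74.391 × 1.852 ≈ 137.77 km/h → 137.8 km/h.

137.8 km/h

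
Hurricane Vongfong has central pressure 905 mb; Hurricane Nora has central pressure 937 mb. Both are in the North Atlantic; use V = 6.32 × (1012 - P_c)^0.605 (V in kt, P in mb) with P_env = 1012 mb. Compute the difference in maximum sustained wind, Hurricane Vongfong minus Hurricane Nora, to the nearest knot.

Hurricane Vongfong: ΔP = 107; V ≈ 6.32 × 107^0.605 ≈ 106.78 kt.
Hurricane Nora: ΔP = 75; V ≈ 6.32 × 75^0.605 ≈ 86.12 kt.
Difference ≈ 106.78 − 86.12 = 20.66 → 21 kt.

21 kt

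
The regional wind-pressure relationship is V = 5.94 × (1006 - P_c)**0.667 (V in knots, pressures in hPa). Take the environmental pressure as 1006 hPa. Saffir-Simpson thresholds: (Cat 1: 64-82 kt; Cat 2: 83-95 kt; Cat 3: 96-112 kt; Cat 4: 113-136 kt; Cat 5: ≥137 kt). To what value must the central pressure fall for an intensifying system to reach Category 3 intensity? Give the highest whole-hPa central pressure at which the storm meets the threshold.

Category 3 begins at V = 96 kt.
Required ΔP = (96/5.94)^(1/0.667) = 16.162^1.499 ≈ 64.84 hPa.
P_c ≤ 1006 − 64.84 = 941.16, so the highest integer P_c is 941 hPa.

941 hPa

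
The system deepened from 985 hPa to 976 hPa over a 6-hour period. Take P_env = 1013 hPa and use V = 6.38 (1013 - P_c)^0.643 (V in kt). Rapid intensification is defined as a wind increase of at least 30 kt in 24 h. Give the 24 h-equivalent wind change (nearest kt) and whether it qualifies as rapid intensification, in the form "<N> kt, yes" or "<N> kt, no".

V₁: ΔP = 28, V ≈ 6.38 × 28^0.643 ≈ 54.37 kt.
V₂: ΔP = 37, V ≈ 6.38 × 37^0.643 ≈ 65.04 kt.
ΔV over 6 h = 10.67 kt → 24 h equivalent = 10.67 × 24/6 ≈ 42.68 kt.
43 kt ≥ 30 kt ⇒ rapid intensification.

43 kt, yes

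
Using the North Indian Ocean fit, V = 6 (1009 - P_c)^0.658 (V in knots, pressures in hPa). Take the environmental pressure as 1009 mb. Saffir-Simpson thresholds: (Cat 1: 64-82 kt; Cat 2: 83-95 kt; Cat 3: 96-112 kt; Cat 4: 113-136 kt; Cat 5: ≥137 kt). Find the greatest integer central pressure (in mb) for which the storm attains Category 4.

Category 4 begins at V = 113 kt.
Required ΔP = (113/6)^(1/0.658) = 18.833^1.520 ≈ 86.61 mb.
P_c ≤ 1009 − 86.61 = 922.39, so the highest integer P_c is 922 mb.

922 mb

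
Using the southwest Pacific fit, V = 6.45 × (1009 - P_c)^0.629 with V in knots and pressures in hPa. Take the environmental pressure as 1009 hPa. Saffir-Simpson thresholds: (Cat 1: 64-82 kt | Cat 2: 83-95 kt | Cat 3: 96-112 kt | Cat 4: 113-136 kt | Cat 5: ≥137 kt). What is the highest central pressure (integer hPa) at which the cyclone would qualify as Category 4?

Category 4 begins at V = 113 kt.
Required ΔP = (113/6.45)^(1/0.629) = 17.519^1.590 ≈ 94.84 hPa.
P_c ≤ 1009 − 94.84 = 914.16, so the highest integer P_c is 914 hPa.

914 hPa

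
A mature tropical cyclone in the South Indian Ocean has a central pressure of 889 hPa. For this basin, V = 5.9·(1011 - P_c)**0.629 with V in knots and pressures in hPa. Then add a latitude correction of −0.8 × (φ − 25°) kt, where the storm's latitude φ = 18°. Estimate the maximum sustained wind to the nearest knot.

ΔP = 1011 − 889 = 122 hPa.
122^0.629 ≈ 20.527.
V ≈ 5.9 × 20.527 ≈ 121.1 kt.
Latitude correction: −0.8 × (18 − 25) = 5.6 kt.
Corrected V ≈ 126.7 kt → 127 kt.

127 kt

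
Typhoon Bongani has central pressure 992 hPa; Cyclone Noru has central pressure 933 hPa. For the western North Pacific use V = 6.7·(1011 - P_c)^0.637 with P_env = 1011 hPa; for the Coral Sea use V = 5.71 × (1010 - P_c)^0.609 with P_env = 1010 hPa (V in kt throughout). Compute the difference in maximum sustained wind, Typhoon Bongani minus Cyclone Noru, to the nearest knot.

-37 kt

Typhoon Bongani: ΔP = 19; V ≈ 6.7 × 19^0.637 ≈ 43.72 kt.
Cyclone Noru: ΔP = 77; V ≈ 5.71 × 77^0.609 ≈ 80.45 kt.
Difference ≈ 43.72 − 80.45 = -36.73 → -37 kt.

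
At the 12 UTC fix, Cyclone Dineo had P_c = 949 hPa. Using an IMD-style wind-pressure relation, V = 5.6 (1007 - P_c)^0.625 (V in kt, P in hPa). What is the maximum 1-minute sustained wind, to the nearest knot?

71 kt

ΔP = 1007 − 949 = 58 hPa.
58^0.625 ≈ 12.652.
V ≈ 5.6 × 12.652 ≈ 70.8 kt.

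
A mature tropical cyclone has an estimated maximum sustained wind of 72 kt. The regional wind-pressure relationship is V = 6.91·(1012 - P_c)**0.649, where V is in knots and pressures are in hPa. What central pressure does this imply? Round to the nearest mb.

ΔP = (V / 6.91)^(1/0.649) = (72/6.91)^1.541.
72/6.91 = 10.420; 10.420^1.541 ≈ 37.01 mb.
P_c = 1012 − 37.01 = 974.99 ≈ 975 mb.

975 mb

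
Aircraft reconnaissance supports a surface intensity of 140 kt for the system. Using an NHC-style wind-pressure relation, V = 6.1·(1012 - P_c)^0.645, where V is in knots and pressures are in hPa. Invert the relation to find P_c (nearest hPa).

ΔP = (V / 6.1)^(1/0.645) = (140/6.1)^1.550.
140/6.1 = 22.951; 22.951^1.550 ≈ 128.76 hPa.
P_c = 1012 − 128.76 = 883.24 ≈ 883 hPa.

883 hPa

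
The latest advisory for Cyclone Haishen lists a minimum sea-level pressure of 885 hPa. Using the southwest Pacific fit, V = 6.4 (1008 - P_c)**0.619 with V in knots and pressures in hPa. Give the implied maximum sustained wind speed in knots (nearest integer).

ΔP = 1008 − 885 = 123 hPa.
123^0.619 ≈ 19.663.
V ≈ 6.4 × 19.663 ≈ 125.8 kt.

126 kt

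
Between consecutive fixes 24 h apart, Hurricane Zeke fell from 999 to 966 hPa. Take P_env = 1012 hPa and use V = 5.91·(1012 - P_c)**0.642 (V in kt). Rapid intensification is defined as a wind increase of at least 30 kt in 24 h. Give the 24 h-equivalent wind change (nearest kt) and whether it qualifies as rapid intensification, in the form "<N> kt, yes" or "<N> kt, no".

38 kt, yes

V₁: ΔP = 13, V ≈ 5.91 × 13^0.642 ≈ 30.67 kt.
V₂: ΔP = 46, V ≈ 5.91 × 46^0.642 ≈ 69.04 kt.
ΔV over 24 h = 38.37 kt → 24 h equivalent = 38.37 × 24/24 ≈ 38.37 kt.
38 kt ≥ 30 kt ⇒ rapid intensification.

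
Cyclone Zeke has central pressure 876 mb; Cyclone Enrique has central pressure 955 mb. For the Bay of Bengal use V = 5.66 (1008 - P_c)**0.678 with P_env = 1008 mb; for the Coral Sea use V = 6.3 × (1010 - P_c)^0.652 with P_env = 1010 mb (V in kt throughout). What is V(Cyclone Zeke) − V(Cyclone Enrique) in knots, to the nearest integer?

69 kt

Cyclone Zeke: ΔP = 132; V ≈ 5.66 × 132^0.678 ≈ 155.08 kt.
Cyclone Enrique: ΔP = 55; V ≈ 6.3 × 55^0.652 ≈ 85.91 kt.
Difference ≈ 155.08 − 85.91 = 69.17 → 69 kt.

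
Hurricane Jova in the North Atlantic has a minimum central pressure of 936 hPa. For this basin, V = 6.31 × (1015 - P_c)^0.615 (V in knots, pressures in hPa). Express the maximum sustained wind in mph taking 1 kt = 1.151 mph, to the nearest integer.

ΔP = 1015 − 936 = 79 hPa.
V ≈ 6.31 × 79^0.615 = 6.31 × 14.691 ≈ 92.698 kt.
92.698 × 1.151 ≈ 106.70 mph → 107 mph.

107 mph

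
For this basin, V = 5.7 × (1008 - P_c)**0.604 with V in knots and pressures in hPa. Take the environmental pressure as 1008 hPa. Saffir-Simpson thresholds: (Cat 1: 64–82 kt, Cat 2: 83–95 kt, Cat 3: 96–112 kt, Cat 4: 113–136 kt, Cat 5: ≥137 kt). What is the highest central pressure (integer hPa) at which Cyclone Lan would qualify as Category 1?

Category 1 begins at V = 64 kt.
Required ΔP = (64/5.7)^(1/0.604) = 11.228^1.656 ≈ 54.82 hPa.
P_c ≤ 1008 − 54.82 = 953.18, so the highest integer P_c is 953 hPa.

953 hPa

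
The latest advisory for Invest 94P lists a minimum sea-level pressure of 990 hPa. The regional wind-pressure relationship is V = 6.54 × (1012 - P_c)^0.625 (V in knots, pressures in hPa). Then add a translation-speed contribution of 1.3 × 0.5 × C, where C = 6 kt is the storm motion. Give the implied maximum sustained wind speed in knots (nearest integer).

ΔP = 1012 − 990 = 22 hPa.
22^0.625 ≈ 6.903.
V ≈ 6.54 × 6.903 ≈ 45.1 kt.
Translation term: 1.3 × 0.5 × 6 = 3.9 kt.
Corrected V ≈ 49 kt → 49 kt.

49 kt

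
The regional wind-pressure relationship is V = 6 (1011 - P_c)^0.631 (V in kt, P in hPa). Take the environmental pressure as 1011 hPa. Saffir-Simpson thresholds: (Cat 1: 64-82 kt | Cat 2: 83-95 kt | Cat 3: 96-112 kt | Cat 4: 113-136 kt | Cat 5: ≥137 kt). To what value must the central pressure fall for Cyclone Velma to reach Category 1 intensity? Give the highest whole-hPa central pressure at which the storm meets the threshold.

Category 1 begins at V = 64 kt.
Required ΔP = (64/6)^(1/0.631) = 10.667^1.585 ≈ 42.58 hPa.
P_c ≤ 1011 − 42.58 = 968.42, so the highest integer P_c is 968 hPa.

968 hPa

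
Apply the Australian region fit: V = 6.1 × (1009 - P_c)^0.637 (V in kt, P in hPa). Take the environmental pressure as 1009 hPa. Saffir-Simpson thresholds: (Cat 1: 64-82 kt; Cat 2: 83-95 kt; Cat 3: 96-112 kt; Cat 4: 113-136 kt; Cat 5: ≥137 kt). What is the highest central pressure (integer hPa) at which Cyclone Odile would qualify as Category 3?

Category 3 begins at V = 96 kt.
Required ΔP = (96/6.1)^(1/0.637) = 15.738^1.570 ≈ 75.69 hPa.
P_c ≤ 1009 − 75.69 = 933.31, so the highest integer P_c is 933 hPa.

933 hPa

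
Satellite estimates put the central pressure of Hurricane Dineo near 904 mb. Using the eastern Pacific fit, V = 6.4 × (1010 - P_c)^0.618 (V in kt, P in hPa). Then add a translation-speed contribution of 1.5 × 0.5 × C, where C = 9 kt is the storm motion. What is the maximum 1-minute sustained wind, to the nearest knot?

121 kt

ΔP = 1010 − 904 = 106 mb.
106^0.618 ≈ 17.850.
V ≈ 6.4 × 17.850 ≈ 114.2 kt.
Translation term: 1.5 × 0.5 × 9 = 6.75 kt.
Corrected V ≈ 120.95 kt → 121 kt.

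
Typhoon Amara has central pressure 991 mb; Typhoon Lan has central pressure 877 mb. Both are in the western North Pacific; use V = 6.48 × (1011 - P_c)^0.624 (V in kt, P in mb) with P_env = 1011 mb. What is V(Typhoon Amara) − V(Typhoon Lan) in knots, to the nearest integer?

Typhoon Amara: ΔP = 20; V ≈ 6.48 × 20^0.624 ≈ 42.02 kt.
Typhoon Lan: ΔP = 134; V ≈ 6.48 × 134^0.624 ≈ 137.69 kt.
Difference ≈ 42.02 − 137.69 = -95.67 → -96 kt.

-96 kt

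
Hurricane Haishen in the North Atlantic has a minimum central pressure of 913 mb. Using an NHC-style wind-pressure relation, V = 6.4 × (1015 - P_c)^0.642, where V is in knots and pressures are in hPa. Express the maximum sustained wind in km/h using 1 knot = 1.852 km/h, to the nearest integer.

ΔP = 1015 − 913 = 102 mb.
V ≈ 6.4 × 102^0.642 = 6.4 × 19.477 ≈ 124.653 kt.
124.653 × 1.852 ≈ 230.86 km/h → 231 km/h.

231 km/h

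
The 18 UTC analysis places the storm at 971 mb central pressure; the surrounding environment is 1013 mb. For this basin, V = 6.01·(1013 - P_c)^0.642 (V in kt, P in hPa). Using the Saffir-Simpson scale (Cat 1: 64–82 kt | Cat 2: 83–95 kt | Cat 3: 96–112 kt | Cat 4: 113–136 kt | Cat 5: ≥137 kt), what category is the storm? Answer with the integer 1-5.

ΔP = 1013 − 971 = 42 mb.
V ≈ 6.01 × 42^0.642 = 6.01 × 11.02 ≈ 66 kt.
66 kt falls in the Category 1 band.

1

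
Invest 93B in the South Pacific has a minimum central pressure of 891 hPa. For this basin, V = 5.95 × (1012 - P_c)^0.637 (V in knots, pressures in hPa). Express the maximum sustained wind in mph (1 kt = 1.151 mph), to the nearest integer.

ΔP = 1012 − 891 = 121 hPa.
V ≈ 5.95 × 121^0.637 = 5.95 × 21.219 ≈ 126.256 kt.
126.256 × 1.151 ≈ 145.32 mph → 145 mph.

145 mph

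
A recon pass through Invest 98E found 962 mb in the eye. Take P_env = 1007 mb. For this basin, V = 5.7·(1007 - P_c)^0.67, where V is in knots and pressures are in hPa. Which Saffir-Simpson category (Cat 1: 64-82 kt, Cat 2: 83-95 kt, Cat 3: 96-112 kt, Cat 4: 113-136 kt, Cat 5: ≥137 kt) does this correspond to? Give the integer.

1

ΔP = 1007 − 962 = 45 mb.
V ≈ 5.7 × 45^0.67 = 5.7 × 12.81 ≈ 73 kt.
73 kt falls in the Category 1 band.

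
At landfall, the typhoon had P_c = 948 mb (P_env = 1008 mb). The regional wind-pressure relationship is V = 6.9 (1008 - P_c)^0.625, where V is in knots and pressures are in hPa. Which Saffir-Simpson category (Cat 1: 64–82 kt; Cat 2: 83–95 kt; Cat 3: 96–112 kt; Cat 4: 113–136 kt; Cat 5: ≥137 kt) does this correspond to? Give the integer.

2

ΔP = 1008 − 948 = 60 mb.
V ≈ 6.9 × 60^0.625 = 6.9 × 12.92 ≈ 89 kt.
89 kt falls in the Category 2 band.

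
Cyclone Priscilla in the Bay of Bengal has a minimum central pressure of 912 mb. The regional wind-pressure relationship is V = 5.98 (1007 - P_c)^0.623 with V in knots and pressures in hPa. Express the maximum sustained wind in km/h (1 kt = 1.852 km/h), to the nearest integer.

189 km/h

ΔP = 1007 − 912 = 95 mb.
V ≈ 5.98 × 95^0.623 = 5.98 × 17.066 ≈ 102.052 kt.
102.052 × 1.852 ≈ 189.00 km/h → 189 km/h.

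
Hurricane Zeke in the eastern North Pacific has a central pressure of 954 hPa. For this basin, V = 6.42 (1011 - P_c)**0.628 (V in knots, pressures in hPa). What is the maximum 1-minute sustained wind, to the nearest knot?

81 kt

ΔP = 1011 − 954 = 57 hPa.
57^0.628 ≈ 12.667.
V ≈ 6.42 × 12.667 ≈ 81.3 kt.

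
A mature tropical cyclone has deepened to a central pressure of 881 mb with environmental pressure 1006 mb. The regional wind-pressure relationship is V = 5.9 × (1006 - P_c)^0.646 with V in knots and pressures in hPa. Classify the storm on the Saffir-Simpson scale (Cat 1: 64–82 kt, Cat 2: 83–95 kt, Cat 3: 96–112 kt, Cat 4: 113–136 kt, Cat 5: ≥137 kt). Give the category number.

4

ΔP = 1006 − 881 = 125 mb.
V ≈ 5.9 × 125^0.646 = 5.9 × 22.63 ≈ 133 kt.
133 kt falls in the Category 4 band.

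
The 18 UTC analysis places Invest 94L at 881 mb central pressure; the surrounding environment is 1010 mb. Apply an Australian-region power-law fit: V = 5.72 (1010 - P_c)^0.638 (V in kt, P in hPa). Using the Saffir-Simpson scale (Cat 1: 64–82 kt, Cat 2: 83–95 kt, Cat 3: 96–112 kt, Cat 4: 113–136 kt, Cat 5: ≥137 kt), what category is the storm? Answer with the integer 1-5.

4

ΔP = 1010 − 881 = 129 mb.
V ≈ 5.72 × 129^0.638 = 5.72 × 22.21 ≈ 127 kt.
127 kt falls in the Category 4 band.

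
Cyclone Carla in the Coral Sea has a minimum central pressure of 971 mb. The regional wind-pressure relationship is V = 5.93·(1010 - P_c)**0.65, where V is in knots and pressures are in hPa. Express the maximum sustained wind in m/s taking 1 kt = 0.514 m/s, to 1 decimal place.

33.0 m/s

ΔP = 1010 − 971 = 39 mb.
V ≈ 5.93 × 39^0.65 = 5.93 × 10.819 ≈ 64.157 kt.
64.157 × 0.514 ≈ 32.98 m/s → 33.0 m/s.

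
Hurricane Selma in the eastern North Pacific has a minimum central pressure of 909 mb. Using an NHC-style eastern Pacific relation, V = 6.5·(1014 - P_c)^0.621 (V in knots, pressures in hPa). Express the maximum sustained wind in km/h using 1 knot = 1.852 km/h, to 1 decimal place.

216.6 km/h

ΔP = 1014 − 909 = 105 mb.
V ≈ 6.5 × 105^0.621 = 6.5 × 17.995 ≈ 116.969 kt.
116.969 × 1.852 ≈ 216.63 km/h → 216.6 km/h.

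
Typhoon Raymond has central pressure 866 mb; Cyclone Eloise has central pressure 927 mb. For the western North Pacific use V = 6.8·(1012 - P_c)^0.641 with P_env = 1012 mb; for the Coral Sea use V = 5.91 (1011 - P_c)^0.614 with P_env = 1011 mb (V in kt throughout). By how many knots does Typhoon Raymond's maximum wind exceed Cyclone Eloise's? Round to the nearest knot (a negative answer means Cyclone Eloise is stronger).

76 kt

Typhoon Raymond: ΔP = 146; V ≈ 6.8 × 146^0.641 ≈ 165.90 kt.
Cyclone Eloise: ΔP = 84; V ≈ 5.91 × 84^0.614 ≈ 89.76 kt.
Difference ≈ 165.90 − 89.76 = 76.14 → 76 kt.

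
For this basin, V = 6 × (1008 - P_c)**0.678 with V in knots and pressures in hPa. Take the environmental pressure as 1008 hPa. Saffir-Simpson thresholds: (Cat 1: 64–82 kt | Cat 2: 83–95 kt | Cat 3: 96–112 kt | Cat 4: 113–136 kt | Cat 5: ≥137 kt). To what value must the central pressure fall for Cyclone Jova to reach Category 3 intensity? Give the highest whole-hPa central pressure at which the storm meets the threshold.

948 hPa

Category 3 begins at V = 96 kt.
Required ΔP = (96/6)^(1/0.678) = 16.000^1.475 ≈ 59.70 hPa.
P_c ≤ 1008 − 59.70 = 948.30, so the highest integer P_c is 948 hPa.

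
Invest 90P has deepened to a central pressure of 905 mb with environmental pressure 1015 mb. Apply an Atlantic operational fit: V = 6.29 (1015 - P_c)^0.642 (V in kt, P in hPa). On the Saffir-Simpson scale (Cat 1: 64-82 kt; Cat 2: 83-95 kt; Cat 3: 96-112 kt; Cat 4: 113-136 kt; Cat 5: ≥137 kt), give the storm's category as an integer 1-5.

ΔP = 1015 − 905 = 110 mb.
V ≈ 6.29 × 110^0.642 = 6.29 × 20.44 ≈ 129 kt.
129 kt falls in the Category 4 band.

4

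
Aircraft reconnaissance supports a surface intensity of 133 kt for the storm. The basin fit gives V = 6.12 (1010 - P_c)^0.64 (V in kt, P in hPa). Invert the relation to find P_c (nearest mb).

ΔP = (V / 6.12)^(1/0.64) = (133/6.12)^1.562.
133/6.12 = 21.732; 21.732^1.562 ≈ 122.81 mb.
P_c = 1010 − 122.81 = 887.19 ≈ 887 mb.

887 mb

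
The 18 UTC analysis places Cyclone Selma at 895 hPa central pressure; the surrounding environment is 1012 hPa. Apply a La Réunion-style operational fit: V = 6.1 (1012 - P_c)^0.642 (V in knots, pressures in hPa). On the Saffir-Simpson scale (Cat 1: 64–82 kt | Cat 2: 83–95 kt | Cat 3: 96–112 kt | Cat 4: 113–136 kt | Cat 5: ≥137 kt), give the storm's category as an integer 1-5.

4

ΔP = 1012 − 895 = 117 hPa.
V ≈ 6.1 × 117^0.642 = 6.1 × 21.27 ≈ 130 kt.
130 kt falls in the Category 4 band.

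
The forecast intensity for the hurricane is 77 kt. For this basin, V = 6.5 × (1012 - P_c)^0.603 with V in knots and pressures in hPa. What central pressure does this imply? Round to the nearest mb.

ΔP = (V / 6.5)^(1/0.603) = (77/6.5)^1.658.
77/6.5 = 11.846; 11.846^1.658 ≈ 60.31 mb.
P_c = 1012 − 60.31 = 951.69 ≈ 952 mb.

952 mb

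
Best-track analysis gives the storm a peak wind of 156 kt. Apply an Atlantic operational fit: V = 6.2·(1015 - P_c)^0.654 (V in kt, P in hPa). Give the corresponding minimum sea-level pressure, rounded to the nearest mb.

876 mb

ΔP = (V / 6.2)^(1/0.654) = (156/6.2)^1.529.
156/6.2 = 25.161; 25.161^1.529 ≈ 138.61 mb.
P_c = 1015 − 138.61 = 876.39 ≈ 876 mb.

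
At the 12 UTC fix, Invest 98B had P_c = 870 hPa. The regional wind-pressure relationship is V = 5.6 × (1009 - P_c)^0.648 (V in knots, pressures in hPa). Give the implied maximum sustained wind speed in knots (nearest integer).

ΔP = 1009 − 870 = 139 hPa.
139^0.648 ≈ 24.472.
V ≈ 5.6 × 24.472 ≈ 137.0 kt.

137 kt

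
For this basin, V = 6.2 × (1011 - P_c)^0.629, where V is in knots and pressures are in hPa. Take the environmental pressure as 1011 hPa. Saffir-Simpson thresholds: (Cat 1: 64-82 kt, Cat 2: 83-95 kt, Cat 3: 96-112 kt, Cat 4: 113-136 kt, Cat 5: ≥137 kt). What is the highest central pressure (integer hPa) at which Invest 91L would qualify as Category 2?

949 hPa

Category 2 begins at V = 83 kt.
Required ΔP = (83/6.2)^(1/0.629) = 13.387^1.590 ≈ 61.83 hPa.
P_c ≤ 1011 − 61.83 = 949.17, so the highest integer P_c is 949 hPa.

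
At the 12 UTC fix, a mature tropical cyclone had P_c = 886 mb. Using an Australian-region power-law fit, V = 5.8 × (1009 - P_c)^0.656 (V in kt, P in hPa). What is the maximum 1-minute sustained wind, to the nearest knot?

136 kt

ΔP = 1009 − 886 = 123 mb.
123^0.656 ≈ 23.495.
V ≈ 5.8 × 23.495 ≈ 136.3 kt.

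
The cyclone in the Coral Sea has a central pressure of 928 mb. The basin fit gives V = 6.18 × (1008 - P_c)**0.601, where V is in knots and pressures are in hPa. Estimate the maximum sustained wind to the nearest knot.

86 kt

ΔP = 1008 − 928 = 80 mb.
80^0.601 ≈ 13.924.
V ≈ 6.18 × 13.924 ≈ 86.0 kt.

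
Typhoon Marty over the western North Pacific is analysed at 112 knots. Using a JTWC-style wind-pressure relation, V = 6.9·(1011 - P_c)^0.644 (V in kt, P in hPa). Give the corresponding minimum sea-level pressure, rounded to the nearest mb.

935 mb

ΔP = (V / 6.9)^(1/0.644) = (112/6.9)^1.553.
112/6.9 = 16.232; 16.232^1.553 ≈ 75.76 mb.
P_c = 1011 − 75.76 = 935.24 ≈ 935 mb.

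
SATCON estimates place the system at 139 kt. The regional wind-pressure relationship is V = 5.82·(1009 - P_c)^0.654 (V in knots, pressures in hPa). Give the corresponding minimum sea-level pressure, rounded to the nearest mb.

ΔP = (V / 5.82)^(1/0.654) = (139/5.82)^1.529.
139/5.82 = 23.883; 23.883^1.529 ≈ 127.99 mb.
P_c = 1009 − 127.99 = 881.01 ≈ 881 mb.

881 mb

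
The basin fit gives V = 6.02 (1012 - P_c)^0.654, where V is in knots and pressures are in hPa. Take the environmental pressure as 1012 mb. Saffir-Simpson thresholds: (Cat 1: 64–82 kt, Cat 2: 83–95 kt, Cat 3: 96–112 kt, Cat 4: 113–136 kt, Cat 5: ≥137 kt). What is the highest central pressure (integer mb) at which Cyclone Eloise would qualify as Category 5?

Category 5 begins at V = 137 kt.
Required ΔP = (137/6.02)^(1/0.654) = 22.757^1.529 ≈ 118.88 mb.
P_c ≤ 1012 − 118.88 = 893.12, so the highest integer P_c is 893 mb.

893 mb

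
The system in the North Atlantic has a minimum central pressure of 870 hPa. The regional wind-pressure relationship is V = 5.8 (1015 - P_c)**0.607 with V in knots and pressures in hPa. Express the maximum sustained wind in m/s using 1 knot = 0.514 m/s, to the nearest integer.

ΔP = 1015 − 870 = 145 hPa.
V ≈ 5.8 × 145^0.607 = 5.8 × 20.509 ≈ 118.954 kt.
118.954 × 0.514 ≈ 61.14 m/s → 61 m/s.

61 m/s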